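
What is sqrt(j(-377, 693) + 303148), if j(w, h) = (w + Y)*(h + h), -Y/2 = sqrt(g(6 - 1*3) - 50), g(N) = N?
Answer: sqrt(-219374 - 2772*I*sqrt(47)) ≈ 20.268 - 468.81*I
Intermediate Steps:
Y = -2*I*sqrt(47) (Y = -2*sqrt((6 - 1*3) - 50) = -2*sqrt((6 - 3) - 50) = -2*sqrt(3 - 50) = -2*I*sqrt(47) ≈ -13.711*I)
j(w, h) = 2*h*(w - 2*I*sqrt(47)) (j(w, h) = (w - 2*I*sqrt(47))*(h + h) = (w - 2*I*sqrt(47))*(2*h) = 2*h*(w - 2*I*sqrt(47)))
sqrt(j(-377, 693) + 303148) = sqrt(2*693*(-377 - 2*I*sqrt(47)) + 303148) = sqrt((-522522 - 2772*I*sqrt(47)) + 303148) = sqrt(-219374 - 2772*I*sqrt(47))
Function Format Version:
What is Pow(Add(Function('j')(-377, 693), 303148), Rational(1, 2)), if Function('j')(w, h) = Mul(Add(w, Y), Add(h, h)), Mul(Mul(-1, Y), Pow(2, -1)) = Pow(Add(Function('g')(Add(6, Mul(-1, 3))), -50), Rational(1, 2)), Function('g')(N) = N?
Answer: Pow(Add(-219374, Mul(-2772, I, Pow(47, Rational(1, 2)))), Rational(1, 2)) ≈ Add(20.268, Mul(-468.81, I))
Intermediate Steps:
Y = Mul(-2, I, Pow(47, Rational(1, 2))) (Y = Mul(-2, Pow(Add(Add(6, Mul(-1, 3)), -50), Rational(1, 2))) = Mul(-2, Pow(Add(Add(6, -3), -50), Rational(1, 2))) = Mul(-2, Pow(Add(3, -50), Rational(1, 2))) = Mul(-2, Pow(-47, Rational(1, 2))) = Mul(-2, Mul(I, Pow(47, Rational(1, 2)))) = Mul(-2, I, Pow(47, Rational(1, 2))) ≈ Mul(-13.711, I))
Function('j')(w, h) = Mul(2, h, Add(w, Mul(-2, I, Pow(47, Rational(1, 2))))) (Function('j')(w, h) = Mul(Add(w, Mul(-2, I, Pow(47, Rational(1, 2)))), Add(h, h)) = Mul(Add(w, Mul(-2, I, Pow(47, Rational(1, 2)))), Mul(2, h)) = Mul(2, h, Add(w, Mul(-2, I, Pow(47, Rational(1, 2))))))
Pow(Add(Function('j')(-377, 693), 303148), Rational(1, 2)) = Pow(Add(Mul(2, 693, Add(-377, Mul(-2, I, Pow(47, Rational(1, 2))))), 303148), Rational(1, 2)) = Pow(Add(Add(-522522, Mul(-2772, I, Pow(47, Rational(1, 2)))), 303148), Rational(1, 2)) = Pow(Add(-219374, Mul(-2772, I, Pow(47, Rational(1, 2)))), Rational(1, 2))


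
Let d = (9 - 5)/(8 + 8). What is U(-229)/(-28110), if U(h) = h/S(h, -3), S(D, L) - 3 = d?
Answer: 458/182715 ≈ 0.0025066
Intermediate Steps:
d = 1/4 (d = 4/16 = 4*(1/16) = 1/4 ≈ 0.25000)
S(D, L) = 13/4 (S(D, L) = 3 + 1/4 = 13/4)
U(h) = 4*h/13 (U(h) = h/(13/4) = h*(4/13) = 4*h/13)
U(-229)/(-28110) = ((4/13)*(-229))/(-28110) = -916/13*(-1/28110) = 458/182715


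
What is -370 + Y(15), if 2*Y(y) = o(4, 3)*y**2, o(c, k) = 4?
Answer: 80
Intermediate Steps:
Y(y) = 2*y**2 (Y(y) = (4*y**2)/2 = 2*y**2)
-370 + Y(15) = -370 + 2*15**2 = -370 + 2*225 = -370 + 450 = 80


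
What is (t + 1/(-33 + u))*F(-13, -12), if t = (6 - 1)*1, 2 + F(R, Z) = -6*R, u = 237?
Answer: 19399/51 ≈ 380.37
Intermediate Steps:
F(R, Z) = -2 - 6*R
t = 5 (t = 5*1 = 5)
(t + 1/(-33 + u))*F(-13, -12) = (5 + 1/(-33 + 237))*(-2 - 6*(-13)) = (5 + 1/204)*(-2 + 78) = (5 + 1/204)*76 = (1021/204)*76 = 19399/51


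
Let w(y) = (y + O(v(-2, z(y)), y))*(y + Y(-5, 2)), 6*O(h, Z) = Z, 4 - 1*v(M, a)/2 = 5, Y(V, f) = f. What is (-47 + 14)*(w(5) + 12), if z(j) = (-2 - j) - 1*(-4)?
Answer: -3487/2 ≈ -1743.5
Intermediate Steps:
z(j) = 2 - j (z(j) = (-2 - j) + 4 = 2 - j)
v(M, a) = -2 (v(M, a) = 8 - 2*5 = 8 - 10 = -2)
O(h, Z) = Z/6
w(y) = 7*y*(2 + y)/6 (w(y) = (y + y/6)*(y + 2) = (7*y/6)*(2 + y) = 7*y*(2 + y)/6)
(-47 + 14)*(w(5) + 12) = (-47 + 14)*((7/6)*5*(2 + 5) + 12) = -33*((7/6)*5*7 + 12) = -33*(245/6 + 12) = -33*317/6 = -3487/2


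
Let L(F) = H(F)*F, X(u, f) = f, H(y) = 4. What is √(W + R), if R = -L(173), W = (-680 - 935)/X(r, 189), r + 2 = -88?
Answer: I*√2780463/63 ≈ 26.468*I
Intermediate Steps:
r = -90 (r = -2 - 88 = -90)
W = -1615/189 (W = (-680 - 935)/189 = -1615*1/189 = -1615/189 ≈ -8.5450)
L(F) = 4*F
R = -692 (R = -4*173 = -1*692 = -692)
√(W + R) = √(-1615/189 - 692) = √(-132403/189) = I*√2780463/63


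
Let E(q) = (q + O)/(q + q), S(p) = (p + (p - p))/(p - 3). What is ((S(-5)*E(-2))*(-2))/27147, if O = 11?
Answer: 15/144784 ≈ 0.00010360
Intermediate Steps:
S(p) = p/(-3 + p) (S(p) = (p + 0)/(-3 + p) = p/(-3 + p))
E(q) = (11 + q)/(2*q) (E(q) = (q + 11)/(q + q) = (11 + q)/((2*q)) = (11 + q)*(1/(2*q)) = (11 + q)/(2*q))
((S(-5)*E(-2))*(-2))/27147 = (((-5/(-3 - 5))*((½)*(11 - 2)/(-2)))*(-2))/27147 = (((-5/(-8))*((½)*(-½)*9))*(-2))*(1/27147) = ((-5*(-⅛)*(-9/4))*(-2))*(1/27147) = (((5/8)*(-9/4))*(-2))*(1/27147) = -45/32*(-2)*(1/27147) = (45/16)*(1/27147) = 15/144784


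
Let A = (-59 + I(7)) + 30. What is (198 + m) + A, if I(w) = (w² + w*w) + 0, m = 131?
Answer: 398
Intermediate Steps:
I(w) = 2*w² (I(w) = (w² + w²) + 0 = 2*w² + 0 = 2*w²)
A = 69 (A = (-59 + 2*7²) + 30 = (-59 + 2*49) + 30 = (-59 + 98) + 30 = 39 + 30 = 69)
(198 + m) + A = (198 + 131) + 69 = 329 + 69 = 398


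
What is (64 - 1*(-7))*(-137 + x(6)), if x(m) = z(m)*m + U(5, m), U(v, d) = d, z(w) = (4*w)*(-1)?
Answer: -19525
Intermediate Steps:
z(w) = -4*w
x(m) = m - 4*m**2 (x(m) = (-4*m)*m + m = -4*m**2 + m = m - 4*m**2)
(64 - 1*(-7))*(-137 + x(6)) = (64 - 1*(-7))*(-137 + 6*(1 - 4*6)) = (64 + 7)*(-137 + 6*(1 - 24)) = 71*(-137 + 6*(-23)) = 71*(-137 - 138) = 71*(-275) = -19525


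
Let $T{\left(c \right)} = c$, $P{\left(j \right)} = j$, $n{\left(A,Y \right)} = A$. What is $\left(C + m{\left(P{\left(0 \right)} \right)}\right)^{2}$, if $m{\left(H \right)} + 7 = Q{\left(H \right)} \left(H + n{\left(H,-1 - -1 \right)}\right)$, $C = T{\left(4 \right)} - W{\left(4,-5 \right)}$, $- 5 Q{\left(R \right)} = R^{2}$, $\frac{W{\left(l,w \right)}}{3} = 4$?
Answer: $225$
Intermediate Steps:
$W{\left(l,w \right)} = 12$ ($W{\left(l,w \right)} = 3 \cdot 4 = 12$)
$Q{\left(R \right)} = - \frac{R^{2}}{5}$
$C = -8$ ($C = 4 - 12 = -8$)
$m{\left(H \right)} = -7 - \frac{2 H^{3}}{5}$ ($m{\left(H \right)} = -7 + - \frac{H^{2}}{5} \left(H + H\right) = -7 + - \frac{H^{2}}{5} \cdot 2 H = -7 - \frac{2 H^{3}}{5}$)
$\left(C + m{\left(P{\left(0 \right)} \right)}\right)^{2} = \left(-8 - \left(7 + \frac{2 \cdot 0^{3}}{5}\right)\right)^{2} = \left(-8 - 7\right)^{2} = \left(-15\right)^{2} = 225$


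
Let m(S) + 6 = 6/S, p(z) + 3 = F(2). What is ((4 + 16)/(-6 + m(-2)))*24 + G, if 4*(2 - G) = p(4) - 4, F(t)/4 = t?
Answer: -121/4 ≈ -30.250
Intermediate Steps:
F(t) = 4*t
p(z) = 5 (p(z) = -3 + 4*2 = -3 + 8 = 5)
m(S) = -6 + 6/S
G = 7/4 (G = 2 - (5 - 4)/4 = 2 - ¼*1 = 2 - ¼ = 7/4 ≈ 1.7500)
((4 + 16)/(-6 + m(-2)))*24 + G = ((4 + 16)/(-6 + (-6 + 6/(-2))))*24 + 7/4 = (20/(-6 + (-6 + 6*(-½))))*24 + 7/4 = (20/(-6 + (-6 - 3)))*24 + 7/4 = (20/(-6 - 9))*24 + 7/4 = (20/(-15))*24 + 7/4 = (20*(-1/15))*24 + 7/4 = -4/3*24 + 7/4 = -32 + 7/4 = -121/4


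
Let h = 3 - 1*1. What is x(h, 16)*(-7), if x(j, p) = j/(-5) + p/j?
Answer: -266/5 ≈ -53.200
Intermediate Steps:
h = 2 (h = 3 - 1 = 2)
x(j, p) = -j/5 + p/j (x(j, p) = j*(-⅕) + p/j = -j/5 + p/j)
x(h, 16)*(-7) = (-⅕*2 + 16/2)*(-7) = (-⅖ + 16*(½))*(-7) = (-⅖ + 8)*(-7) = (38/5)*(-7) = -266/5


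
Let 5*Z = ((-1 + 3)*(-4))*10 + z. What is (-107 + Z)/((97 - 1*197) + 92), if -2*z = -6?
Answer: 153/10 ≈ 15.300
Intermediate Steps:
z = 3 (z = -½*(-6) = 3)
Z = -77/5 (Z = (((-1 + 3)*(-4))*10 + 3)/5 = ((2*(-4))*10 + 3)/5 = (-8*10 + 3)/5 = (-80 + 3)/5 = (⅕)*(-77) = -77/5 ≈ -15.400)
(-107 + Z)/((97 - 1*197) + 92) = (-107 - 77/5)/((97 - 1*197) + 92) = -612/(5*((97 - 197) + 92)) = -612/(5*(-100 + 92)) = -612/5/(-8) = -612/5*(-⅛) = 153/10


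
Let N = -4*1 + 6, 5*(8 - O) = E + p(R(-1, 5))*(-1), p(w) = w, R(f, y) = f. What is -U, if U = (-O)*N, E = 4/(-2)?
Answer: 82/5 ≈ 16.400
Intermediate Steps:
E = -2 (E = 4*(-1/2) = -2)
O = 41/5 (O = 8 - (-2 - 1*(-1))/5 = 8 - (-2 + 1)/5 = 8 - 1/5*(-1) = 8 + 1/5 = 41/5 ≈ 8.2000)
N = 2 (N = -4 + 6 = 2)
U = -82/5 (U = -1*41/5*2 = -41/5*2 = -82/5 ≈ -16.400)
-U = -1*(-82/5) = 82/5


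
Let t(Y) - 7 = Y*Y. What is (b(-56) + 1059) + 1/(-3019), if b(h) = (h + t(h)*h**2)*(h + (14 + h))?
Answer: -2916128652784/3019 ≈ -9.6592e+8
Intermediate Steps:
t(Y) = 7 + Y**2 (t(Y) = 7 + Y*Y = 7 + Y**2)
b(h) = (14 + 2*h)*(h + h**2*(7 + h**2)) (b(h) = (h + (7 + h**2)*h**2)*(h + (14 + h)) = (h + h**2*(7 + h**2))*(14 + 2*h) = (14 + 2*h)*(h + h**2*(7 + h**2)))
(b(-56) + 1059) + 1/(-3019) = (2*(-56)*(7 + (-56)**4 + 7*(-56)**2 + 7*(-56)**3 + 50*(-56)) + 1059) + 1/(-3019) = (2*(-56)*(7 + 9834496 + 7*3136 + 7*(-175616) - 2800) + 1059) - 1/3019 = (2*(-56)*(7 + 9834496 + 21952 - 1229312 - 2800) + 1059) - 1/3019 = (2*(-56)*8624343 + 1059) - 1/3019 = (-965926416 + 1059) - 1/3019 = -965925357 - 1/3019 = -2916128652784/3019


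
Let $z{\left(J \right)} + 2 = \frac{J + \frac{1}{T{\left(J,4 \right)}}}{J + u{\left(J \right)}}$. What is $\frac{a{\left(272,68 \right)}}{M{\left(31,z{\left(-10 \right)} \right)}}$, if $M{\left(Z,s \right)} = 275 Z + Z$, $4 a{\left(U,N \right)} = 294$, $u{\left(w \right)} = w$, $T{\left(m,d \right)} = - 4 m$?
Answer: $\frac{49}{5704} \approx 0.0085905$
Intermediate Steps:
$a{\left(U,N \right)} = \frac{147}{2}$ ($a{\left(U,N \right)} = \frac{1}{4} \cdot 294 = \frac{147}{2}$)
$z{\left(J \right)} = -2 + \frac{J - \frac{1}{4 J}}{2 J}$ ($z{\left(J \right)} = -2 + \frac{J + \frac{1}{\left(-4\right) J}}{J + J} = -2 + \frac{J - \frac{1}{4 J}}{2 J}$)
$M{\left(Z,s \right)} = 276 Z$
$\frac{a{\left(272,68 \right)}}{M{\left(31,z{\left(-10 \right)} \right)}} = \frac{147}{2 \cdot 276 \cdot 31} = \frac{147}{2 \cdot 8556} = \frac{147}{2} \cdot \frac{1}{8556} = \frac{49}{5704}$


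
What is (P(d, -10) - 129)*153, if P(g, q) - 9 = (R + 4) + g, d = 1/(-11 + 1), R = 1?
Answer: -176103/10 ≈ -17610.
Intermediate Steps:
d = -⅒ (d = 1/(-10) = -⅒ ≈ -0.10000)
P(g, q) = 14 + g (P(g, q) = 9 + ((1 + 4) + g) = 9 + (5 + g) = 14 + g)
(P(d, -10) - 129)*153 = ((14 - ⅒) - 129)*153 = (139/10 - 129)*153 = -1151/10*153 = -176103/10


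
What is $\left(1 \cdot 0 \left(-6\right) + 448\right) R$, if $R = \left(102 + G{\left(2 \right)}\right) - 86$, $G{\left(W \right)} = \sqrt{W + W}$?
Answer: $8064$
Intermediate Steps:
$G{\left(W \right)} = \sqrt{2} \sqrt{W}$ ($G{\left(W \right)} = \sqrt{2 W} = \sqrt{2} \sqrt{W}$)
$R = 18$ ($R = \left(102 + \sqrt{2} \sqrt{2}\right) - 86 = \left(102 + 2\right) - 86 = 104 - 86 = 18$)
$\left(1 \cdot 0 \left(-6\right) + 448\right) R = \left(1 \cdot 0 \left(-6\right) + 448\right) 18 = \left(0 \left(-6\right) + 448\right) 18 = \left(0 + 448\right) 18 = 448 \cdot 18 = 8064$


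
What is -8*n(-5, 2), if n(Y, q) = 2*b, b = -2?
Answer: 32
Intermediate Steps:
n(Y, q) = -4 (n(Y, q) = 2*(-2) = -4)
-8*n(-5, 2) = -8*(-4) = 32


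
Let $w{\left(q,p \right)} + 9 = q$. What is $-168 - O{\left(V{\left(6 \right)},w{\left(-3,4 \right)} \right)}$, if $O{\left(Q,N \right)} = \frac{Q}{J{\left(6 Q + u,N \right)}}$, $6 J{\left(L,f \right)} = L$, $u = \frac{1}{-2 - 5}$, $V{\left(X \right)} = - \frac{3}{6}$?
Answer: $- \frac{3717}{22} \approx -168.95$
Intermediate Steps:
$V{\left(X \right)} = - \frac{1}{2}$ ($V{\left(X \right)} = \left(-3\right) \frac{1}{6} = - \frac{1}{2}$)
$u = - \frac{1}{7}$ ($u = \frac{1}{-7} = - \frac{1}{7} \approx -0.14286$)
$w{\left(q,p \right)} = -9 + q$
$J{\left(L,f \right)} = \frac{L}{6}$
$O{\left(Q,N \right)} = \frac{Q}{- \frac{1}{42} + Q}$ ($O{\left(Q,N \right)} = \frac{Q}{\frac{1}{6} \left(6 Q - \frac{1}{7}\right)} = \frac{Q}{\frac{1}{6} \left(- \frac{1}{7} + 6 Q\right)} = \frac{Q}{- \frac{1}{42} + Q}$)
$-168 - O{\left(V{\left(6 \right)},w{\left(-3,4 \right)} \right)} = -168 - 42 \left(- \frac{1}{2}\right) \frac{1}{-1 + 42 \left(- \frac{1}{2}\right)} = -168 - 42 \left(- \frac{1}{2}\right) \frac{1}{-1 - 21} = -168 - 42 \left(- \frac{1}{2}\right) \frac{1}{-22} = -168 - 42 \left(- \frac{1}{2}\right) \left(- \frac{1}{22}\right) = -168 - \frac{21}{22} = - \frac{3717}{22}$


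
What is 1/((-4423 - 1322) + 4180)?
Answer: -1/1565 ≈ -0.00063898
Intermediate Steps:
1/((-4423 - 1322) + 4180) = 1/(-5745 + 4180) = 1/(-1565) = -1/1565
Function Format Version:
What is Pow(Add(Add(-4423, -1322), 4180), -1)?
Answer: Rational(-1, 1565) ≈ -0.00063898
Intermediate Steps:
Pow(Add(Add(-4423, -1322), 4180), -1) = Pow(Add(-5745, 4180), -1) = Pow(-1565, -1) = Rational(-1, 1565)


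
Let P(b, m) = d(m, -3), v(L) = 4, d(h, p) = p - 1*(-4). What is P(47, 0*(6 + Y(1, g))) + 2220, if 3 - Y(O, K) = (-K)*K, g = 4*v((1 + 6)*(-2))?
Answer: 2221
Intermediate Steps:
d(h, p) = 4 + p (d(h, p) = p + 4 = 4 + p)
g = 16 (g = 4*4 = 16)
Y(O, K) = 3 + K² (Y(O, K) = 3 - (-K)*K = 3 - (-1)*K² = 3 + K²)
P(b, m) = 1 (P(b, m) = 4 - 3 = 1)
P(47, 0*(6 + Y(1, g))) + 2220 = 1 + 2220 = 2221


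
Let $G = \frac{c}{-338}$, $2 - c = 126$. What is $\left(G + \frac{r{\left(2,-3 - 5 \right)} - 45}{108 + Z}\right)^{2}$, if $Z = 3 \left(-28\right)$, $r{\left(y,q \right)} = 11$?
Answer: $\frac{4532641}{4112784} \approx 1.1021$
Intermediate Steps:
$c = -124$ ($c = 2 - 126 = -124$)
$Z = -84$
$G = \frac{62}{169}$ ($G = - \frac{124}{-338} = \left(-124\right) \left(- \frac{1}{338}\right) = \frac{62}{169} \approx 0.36686$)
$\left(G + \frac{r{\left(2,-3 - 5 \right)} - 45}{108 + Z}\right)^{2} = \left(\frac{62}{169} + \frac{11 - 45}{108 - 84}\right)^{2} = \left(\frac{62}{169} - \frac{34}{24}\right)^{2} = \left(\frac{62}{169} - \frac{17}{12}\right)^{2} = \left(- \frac{2129}{2028}\right)^{2} = \frac{4532641}{4112784}$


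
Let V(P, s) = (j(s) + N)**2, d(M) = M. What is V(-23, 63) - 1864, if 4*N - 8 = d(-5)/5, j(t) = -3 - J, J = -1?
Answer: -29823/16 ≈ -1863.9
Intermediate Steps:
j(t) = -2 (j(t) = -3 - 1*(-1) = -3 + 1 = -2)
N = 7/4 (N = 2 + (-5/5)/4 = 2 + (-5*1/5)/4 = 2 + (1/4)*(-1) = 2 - 1/4 = 7/4 ≈ 1.7500)
V(P, s) = 1/16 (V(P, s) = (-2 + 7/4)**2 = (-1/4)**2 = 1/16)
V(-23, 63) - 1864 = 1/16 - 1864 = -29823/16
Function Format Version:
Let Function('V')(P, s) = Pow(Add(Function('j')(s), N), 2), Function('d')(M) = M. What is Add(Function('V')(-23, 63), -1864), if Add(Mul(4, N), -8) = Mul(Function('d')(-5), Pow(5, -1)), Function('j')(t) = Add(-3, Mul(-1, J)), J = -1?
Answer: Rational(-29823, 16) ≈ -1863.9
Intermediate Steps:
Function('j')(t) = -2 (Function('j')(t) = Add(-3, Mul(-1, -1)) = Add(-3, 1) = -2)
N = Rational(7, 4) (N = Add(2, Mul(Rational(1, 4), Mul(-5, Pow(5, -1)))) = Add(2, Mul(Rational(1, 4), Mul(-5, Rational(1, 5)))) = Add(2, Mul(Rational(1, 4), -1)) = Add(2, Rational(-1, 4)) = Rational(7, 4) ≈ 1.7500)
Function('V')(P, s) = Rational(1, 16) (Function('V')(P, s) = Pow(Add(-2, Rational(7, 4)), 2) = Pow(Rational(-1, 4), 2) = Rational(1, 16))
Add(Function('V')(-23, 63), -1864) = Add(Rational(1, 16), -1864) = Rational(-29823, 16)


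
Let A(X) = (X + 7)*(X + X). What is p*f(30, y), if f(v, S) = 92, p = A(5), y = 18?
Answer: 11040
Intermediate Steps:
A(X) = 2*X*(7 + X) (A(X) = (7 + X)*(2*X) = 2*X*(7 + X))
p = 120 (p = 2*5*(7 + 5) = 2*5*12 = 120)
p*f(30, y) = 120*92 = 11040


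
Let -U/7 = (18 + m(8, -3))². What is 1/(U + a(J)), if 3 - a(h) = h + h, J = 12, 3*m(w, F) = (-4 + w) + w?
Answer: -1/3409 ≈ -0.00029334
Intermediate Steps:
m(w, F) = -4/3 + 2*w/3 (m(w, F) = ((-4 + w) + w)/3 = (-4 + 2*w)/3 = -4/3 + 2*w/3)
a(h) = 3 - 2*h (a(h) = 3 - (h + h) = 3 - 2*h)
U = -3388 (U = -7*(18 + (-4/3 + (⅔)*8))² = -7*(18 + (-4/3 + 16/3))² = -7*(18 + 4)² = -7*22² = -7*484 = -3388)
1/(U + a(J)) = 1/(-3388 + (3 - 2*12)) = 1/(-3388 + (3 - 24)) = 1/(-3388 - 21) = 1/(-3409) = -1/3409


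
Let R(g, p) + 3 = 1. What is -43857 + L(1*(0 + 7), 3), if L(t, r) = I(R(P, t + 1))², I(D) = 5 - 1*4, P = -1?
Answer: -43856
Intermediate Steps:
R(g, p) = -2 (R(g, p) = -3 + 1 = -2)
I(D) = 1 (I(D) = 5 - 4 = 1)
L(t, r) = 1 (L(t, r) = 1² = 1)
-43857 + L(1*(0 + 7), 3) = -43857 + 1 = -43856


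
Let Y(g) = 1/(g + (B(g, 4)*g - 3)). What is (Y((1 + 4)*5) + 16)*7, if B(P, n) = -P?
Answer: 67529/603 ≈ 111.99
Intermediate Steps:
Y(g) = 1/(-3 + g - g²) (Y(g) = 1/(g + ((-g)*g - 3)) = 1/(g + (-g² - 3)) = 1/(g + (-3 - g²)) = 1/(-3 + g - g²))
(Y((1 + 4)*5) + 16)*7 = (1/(-3 + (1 + 4)*5 - ((1 + 4)*5)²) + 16)*7 = (1/(-3 + 5*5 - (5*5)²) + 16)*7 = (1/(-3 + 25 - 1*25²) + 16)*7 = (1/(-3 + 25 - 1*625) + 16)*7 = (1/(-3 + 25 - 625) + 16)*7 = (1/(-603) + 16)*7 = (-1/603 + 16)*7 = (9647/603)*7 = 67529/603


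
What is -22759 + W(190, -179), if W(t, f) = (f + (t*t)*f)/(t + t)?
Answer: -15110499/380 ≈ -39765.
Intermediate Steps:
W(t, f) = (f + f*t²)/(2*t) (W(t, f) = (f + t²*f)/((2*t)) = (f + f*t²)*(1/(2*t)) = (f + f*t²)/(2*t))
-22759 + W(190, -179) = -22759 + (½)*(-179)*(1 + 190²)/190 = -22759 + (½)*(-179)*(1/190)*(1 + 36100) = -22759 + (½)*(-179)*(1/190)*36101 = -22759 - 6462079/380 = -15110499/380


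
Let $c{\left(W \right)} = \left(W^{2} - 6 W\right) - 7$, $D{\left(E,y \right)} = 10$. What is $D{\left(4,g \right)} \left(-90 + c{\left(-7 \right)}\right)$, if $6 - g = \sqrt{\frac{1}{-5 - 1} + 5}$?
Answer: $-60$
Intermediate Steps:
$g = 6 - \frac{\sqrt{174}}{6}$ ($g = 6 - \sqrt{\frac{1}{-5 - 1} + 5} = 6 - \sqrt{\frac{1}{-6} + 5} = 6 - \sqrt{- \frac{1}{6} + 5} = 6 - \sqrt{\frac{29}{6}} = 6 - \frac{\sqrt{174}}{6} \approx 3.8015$)
$c{\left(W \right)} = -7 + W^{2} - 6 W$
$D{\left(4,g \right)} \left(-90 + c{\left(-7 \right)}\right) = 10 \left(-90 - \left(-35 - 49\right)\right) = 10 \left(-90 + \left(-7 + 49 + 42\right)\right) = 10 \left(-90 + 84\right) = 10 \left(-6\right) = -60$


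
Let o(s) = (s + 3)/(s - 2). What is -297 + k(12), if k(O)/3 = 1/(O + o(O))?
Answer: -2671/9 ≈ -296.78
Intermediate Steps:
o(s) = (3 + s)/(-2 + s)
k(O) = 3/(O + (3 + O)/(-2 + O))
-297 + k(12) = -297 + 3*(-2 + 12)/(3 + 12² - 1*12) = -297 + 3*10/(3 + 144 - 12) = -297 + 3*10/135 = -297 + 3*(1/135)*10 = -297 + 2/9 = -2671/9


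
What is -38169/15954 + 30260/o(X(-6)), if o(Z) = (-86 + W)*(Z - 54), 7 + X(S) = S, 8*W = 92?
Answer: 194831651/53089594 ≈ 3.6699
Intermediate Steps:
W = 23/2 (W = (⅛)*92 = 23/2 ≈ 11.500)
X(S) = -7 + S
o(Z) = 4023 - 149*Z/2 (o(Z) = (-86 + 23/2)*(Z - 54) = -149*(-54 + Z)/2 = 4023 - 149*Z/2)
-38169/15954 + 30260/o(X(-6)) = -38169/15954 + 30260/(4023 - 149*(-7 - 6)/2) = -38169*1/15954 + 30260/(4023 - 149/2*(-13)) = -12723/5318 + 30260/(4023 + 1937/2) = -12723/5318 + 30260/(9983/2) = -12723/5318 + 30260*(2/9983) = -12723/5318 + 60520/9983 = 194831651/53089594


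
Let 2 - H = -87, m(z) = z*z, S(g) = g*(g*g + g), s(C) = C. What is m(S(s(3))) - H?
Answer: 1207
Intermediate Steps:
S(g) = g*(g + g²) (S(g) = g*(g² + g) = g*(g + g²))
m(z) = z²
H = 89 (H = 2 - 1*(-87) = 2 + 87 = 89)
m(S(s(3))) - H = (3²*(1 + 3))² - 1*89 = (9*4)² - 89 = 36² - 89 = 1296 - 89 = 1207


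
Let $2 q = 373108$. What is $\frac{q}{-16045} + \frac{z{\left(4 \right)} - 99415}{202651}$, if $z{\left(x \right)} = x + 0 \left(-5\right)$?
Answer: $- \frac{39400404149}{3251535295} \approx -12.117$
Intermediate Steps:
$q = 186554$ ($q = \frac{1}{2} \cdot 373108 = 186554$)
$z{\left(x \right)} = x$ ($z{\left(x \right)} = x + 0 = x$)
$\frac{q}{-16045} + \frac{z{\left(4 \right)} - 99415}{202651} = \frac{186554}{-16045} + \frac{4 - 99415}{202651} = 186554 \left(- \frac{1}{16045}\right) + \left(4 - 99415\right) \frac{1}{202651} = - \frac{186554}{16045} - \frac{99411}{202651} = - \frac{39400404149}{3251535295}$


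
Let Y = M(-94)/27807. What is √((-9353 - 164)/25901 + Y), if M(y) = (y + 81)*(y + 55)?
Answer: 2*I*√29773661858751/18467413 ≈ 0.59094*I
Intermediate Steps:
M(y) = (55 + y)*(81 + y) (M(y) = (81 + y)*(55 + y) = (55 + y)*(81 + y))
Y = 13/713 (Y = (4455 + (-94)² + 136*(-94))/27807 = (4455 + 8836 - 12784)*(1/27807) = 507*(1/27807) = 13/713 ≈ 0.018233)
√((-9353 - 164)/25901 + Y) = √((-9353 - 164)/25901 + 13/713) = √(-9517*1/25901 + 13/713) = √(-9517/25901 + 13/713) = √(-6448908/18467413) = 2*I*√29773661858751/18467413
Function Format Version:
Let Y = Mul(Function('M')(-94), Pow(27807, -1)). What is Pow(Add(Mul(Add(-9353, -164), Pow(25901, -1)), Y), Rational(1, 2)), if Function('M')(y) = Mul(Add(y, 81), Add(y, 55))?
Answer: Mul(Rational(2, 18467413), I, Pow(29773661858751, Rational(1, 2))) ≈ Mul(0.59094, I)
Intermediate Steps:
Function('M')(y) = Mul(Add(55, y), Add(81, y)) (Function('M')(y) = Mul(Add(81, y), Add(55, y)) = Mul(Add(55, y), Add(81, y)))
Y = Rational(13, 713) (Y = Mul(Add(4455, Pow(-94, 2), Mul(136, -94)), Pow(27807, -1)) = Mul(Add(4455, 8836, -12784), Rational(1, 27807)) = Mul(507, Rational(1, 27807)) = Rational(13, 713) ≈ 0.018233)
Pow(Add(Mul(Add(-9353, -164), Pow(25901, -1)), Y), Rational(1, 2)) = Pow(Add(Mul(Add(-9353, -164), Pow(25901, -1)), Rational(13, 713)), Rational(1, 2)) = Pow(Add(Mul(-9517, Rational(1, 25901)), Rational(13, 713)), Rational(1, 2)) = Pow(Add(Rational(-9517, 25901), Rational(13, 713)), Rational(1, 2)) = Pow(Rational(-6448908, 18467413), Rational(1, 2)) = Mul(Rational(2, 18467413), I, Pow(29773661858751, Rational(1, 2)))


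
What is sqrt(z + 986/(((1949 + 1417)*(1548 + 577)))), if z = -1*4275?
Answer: 2*I*sqrt(210223786190)/14025 ≈ 65.384*I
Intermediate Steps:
z = -4275
sqrt(z + 986/(((1949 + 1417)*(1548 + 577)))) = sqrt(-4275 + 986/(((1949 + 1417)*(1548 + 577)))) = sqrt(-4275 + 986/((3366*2125))) = sqrt(-4275 + 986/7152750) = sqrt(-4275 + 986*(1/7152750)) = sqrt(-4275 + 29/210375) = sqrt(-899353096/210375) = 2*I*sqrt(210223786190)/14025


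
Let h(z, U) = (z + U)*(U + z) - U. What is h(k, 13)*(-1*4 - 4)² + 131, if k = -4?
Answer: 4483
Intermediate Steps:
h(z, U) = (U + z)² - U (h(z, U) = (U + z)*(U + z) - U = (U + z)² - U)
h(k, 13)*(-1*4 - 4)² + 131 = ((13 - 4)² - 1*13)*(-1*4 - 4)² + 131 = (9² - 13)*(-4 - 4)² + 131 = (81 - 13)*(-8)² + 131 = 68*64 + 131 = 4352 + 131 = 4483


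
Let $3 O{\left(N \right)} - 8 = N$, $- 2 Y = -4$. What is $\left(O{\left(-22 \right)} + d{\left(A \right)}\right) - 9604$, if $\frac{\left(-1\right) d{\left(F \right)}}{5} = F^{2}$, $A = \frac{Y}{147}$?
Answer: $- \frac{207633698}{21609} \approx -9608.7$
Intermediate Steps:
$Y = 2$ ($Y = \left(- \frac{1}{2}\right) \left(-4\right) = 2$)
$O{\left(N \right)} = \frac{8}{3} + \frac{N}{3}$
$A = \frac{2}{147} \approx 0.013605$
$d{\left(F \right)} = - 5 F^{2}$
$\left(O{\left(-22 \right)} + d{\left(A \right)}\right) - 9604 = \left(\left(\frac{8}{3} + \frac{1}{3} \left(-22\right)\right) - 5 \left(\frac{2}{147}\right)^{2}\right) - 9604 = \left(\left(\frac{8}{3} - \frac{22}{3}\right) - \frac{20}{21609}\right) - 9604 = \left(- \frac{14}{3} - \frac{20}{21609}\right) - 9604 = - \frac{100862}{21609} - 9604 = - \frac{207633698}{21609}$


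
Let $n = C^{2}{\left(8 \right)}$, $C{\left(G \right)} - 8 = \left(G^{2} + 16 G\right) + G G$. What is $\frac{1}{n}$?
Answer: $\frac{1}{69696} \approx 1.4348 \cdot 10^{-5}$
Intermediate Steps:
$C{\left(G \right)} = 8 + 2 G^{2} + 16 G$ ($C{\left(G \right)} = 8 + \left(\left(G^{2} + 16 G\right) + G G\right) = 8 + \left(\left(G^{2} + 16 G\right) + G^{2}\right) = 8 + \left(2 G^{2} + 16 G\right) = 8 + 2 G^{2} + 16 G$)
$n = 69696$ ($n = \left(8 + 2 \cdot 8^{2} + 16 \cdot 8\right)^{2} = \left(8 + 2 \cdot 64 + 128\right)^{2} = \left(8 + 128 + 128\right)^{2} = 264^{2} = 69696$)
$\frac{1}{n} = \frac{1}{69696}$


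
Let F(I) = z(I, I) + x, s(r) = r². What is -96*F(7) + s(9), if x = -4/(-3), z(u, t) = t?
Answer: -719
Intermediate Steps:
x = 4/3 (x = -4*(-⅓) = 4/3 ≈ 1.3333)
F(I) = 4/3 + I (F(I) = I + 4/3 = 4/3 + I)
-96*F(7) + s(9) = -96*(4/3 + 7) + 9² = -96*25/3 + 81 = -800 + 81 = -719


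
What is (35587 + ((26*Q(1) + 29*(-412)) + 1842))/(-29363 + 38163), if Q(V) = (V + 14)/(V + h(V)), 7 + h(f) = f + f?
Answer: 50767/17600 ≈ 2.8845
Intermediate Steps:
h(f) = -7 + 2*f (h(f) = -7 + (f + f) = -7 + 2*f)
Q(V) = (14 + V)/(-7 + 3*V) (Q(V) = (V + 14)/(V + (-7 + 2*V)) = (14 + V)/(-7 + 3*V))
(35587 + ((26*Q(1) + 29*(-412)) + 1842))/(-29363 + 38163) = (35587 + ((26*((14 + 1)/(-7 + 3*1)) + 29*(-412)) + 1842))/(-29363 + 38163) = (35587 + ((26*(15/(-7 + 3)) - 11948) + 1842))/8800 = (35587 + ((26*(15/(-4)) - 11948) + 1842))*(1/8800) = (35587 + ((26*(-¼*15) - 11948) + 1842))*(1/8800) = (35587 + ((26*(-15/4) - 11948) + 1842))*(1/8800) = (35587 + ((-195/2 - 11948) + 1842))*(1/8800) = (35587 + (-24091/2 + 1842))*(1/8800) = (35587 - 20407/2)*(1/8800) = (50767/2)*(1/8800) = 50767/17600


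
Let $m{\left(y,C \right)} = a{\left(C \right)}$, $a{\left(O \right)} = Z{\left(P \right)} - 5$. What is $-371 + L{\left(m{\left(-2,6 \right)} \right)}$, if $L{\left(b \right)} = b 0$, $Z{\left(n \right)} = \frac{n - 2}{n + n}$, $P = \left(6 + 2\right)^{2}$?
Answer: $-371$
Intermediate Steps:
$P = 64$ ($P = 8^{2} = 64$)
$Z{\left(n \right)} = \frac{-2 + n}{2 n}$
$a{\left(O \right)} = - \frac{289}{64}$ ($a{\left(O \right)} = \frac{-2 + 64}{2 \cdot 64} - 5 = \frac{1}{2} \cdot \frac{1}{64} \cdot 62 - 5 = \frac{31}{64} - 5 = - \frac{289}{64}$)
$m{\left(y,C \right)} = - \frac{289}{64}$
$L{\left(b \right)} = 0$
$-371 + L{\left(m{\left(-2,6 \right)} \right)} = -371 + 0 = -371$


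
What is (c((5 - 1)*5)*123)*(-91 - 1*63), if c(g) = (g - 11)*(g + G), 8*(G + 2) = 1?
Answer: -12359655/4 ≈ -3.0899e+6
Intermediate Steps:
G = -15/8 (G = -2 + (⅛)*1 = -2 + ⅛ = -15/8 ≈ -1.8750)
c(g) = (-11 + g)*(-15/8 + g) (c(g) = (g - 11)*(g - 15/8) = (-11 + g)*(-15/8 + g))
(c((5 - 1)*5)*123)*(-91 - 1*63) = ((165/8 + ((5 - 1)*5)² - 103*(5 - 1)*5/8)*123)*(-91 - 1*63) = ((165/8 + (4*5)² - 103*5/2)*123)*(-91 - 63) = ((165/8 + 20² - 103/8*20)*123)*(-154) = ((165/8 + 400 - 515/2)*123)*(-154) = ((1305/8)*123)*(-154) = (160515/8)*(-154) = -12359655/4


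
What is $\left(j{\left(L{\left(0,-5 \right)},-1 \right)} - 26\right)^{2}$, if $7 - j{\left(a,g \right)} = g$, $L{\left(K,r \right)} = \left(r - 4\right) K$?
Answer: $324$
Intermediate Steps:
$L{\left(K,r \right)} = K \left(-4 + r\right)$ ($L{\left(K,r \right)} = \left(-4 + r\right) K = K \left(-4 + r\right)$)
$j{\left(a,g \right)} = 7 - g$
$\left(j{\left(L{\left(0,-5 \right)},-1 \right)} - 26\right)^{2} = \left(\left(7 - -1\right) - 26\right)^{2} = \left(\left(7 + 1\right) - 26\right)^{2} = \left(8 - 26\right)^{2} = \left(-18\right)^{2} = 324$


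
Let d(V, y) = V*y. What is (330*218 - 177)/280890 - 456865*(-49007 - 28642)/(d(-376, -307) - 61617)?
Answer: 664307174531233/1007739690 ≈ 6.5921e+5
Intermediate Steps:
(330*218 - 177)/280890 - 456865*(-49007 - 28642)/(d(-376, -307) - 61617) = (330*218 - 177)/280890 - 456865*(-49007 - 28642)/(-376*(-307) - 61617) = (71940 - 177)*(1/280890) - 456865*(-77649/(115432 - 61617)) = 71763*(1/280890) - 456865/(53815*(-1/77649)) = 23921/93630 - 456865/(-53815/77649) = 23921/93630 - 456865*(-77649/53815) = 23921/93630 + 7095022077/10763 = 664307174531233/1007739690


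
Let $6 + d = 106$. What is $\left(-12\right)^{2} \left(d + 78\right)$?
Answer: $25632$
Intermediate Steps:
$d = 100$ ($d = -6 + 106 = 100$)
$\left(-12\right)^{2} \left(d + 78\right) = \left(-12\right)^{2} \left(100 + 78\right) = 144 \cdot 178 = 25632$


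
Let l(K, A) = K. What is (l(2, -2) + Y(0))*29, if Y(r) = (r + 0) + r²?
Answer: 58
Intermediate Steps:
Y(r) = r + r²
(l(2, -2) + Y(0))*29 = (2 + 0*(1 + 0))*29 = (2 + 0*1)*29 = (2 + 0)*29 = 2*29 = 58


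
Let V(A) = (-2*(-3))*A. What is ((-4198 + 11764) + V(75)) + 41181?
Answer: 49197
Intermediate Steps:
V(A) = 6*A
((-4198 + 11764) + V(75)) + 41181 = ((-4198 + 11764) + 6*75) + 41181 = (7566 + 450) + 41181 = 8016 + 41181 = 49197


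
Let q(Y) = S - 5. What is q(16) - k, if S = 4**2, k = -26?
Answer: 37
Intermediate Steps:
S = 16
q(Y) = 11 (q(Y) = 16 - 5 = 11)
q(16) - k = 11 - 1*(-26) = 11 + 26 = 37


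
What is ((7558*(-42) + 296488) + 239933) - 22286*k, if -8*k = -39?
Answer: 441363/4 ≈ 1.1034e+5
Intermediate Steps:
k = 39/8 (k = -⅛*(-39) = 39/8 ≈ 4.8750)
((7558*(-42) + 296488) + 239933) - 22286*k = ((7558*(-42) + 296488) + 239933) - 22286*39/8 = ((-317436 + 296488) + 239933) - 1*434577/4 = (-20948 + 239933) - 434577/4 = 218985 - 434577/4 = 441363/4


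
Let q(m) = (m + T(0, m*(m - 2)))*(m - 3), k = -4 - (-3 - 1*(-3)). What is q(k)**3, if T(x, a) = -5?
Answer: 250047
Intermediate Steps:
k = -4 (k = -4 - (-3 + 3) = -4 - 1*0 = -4 + 0 = -4)
q(m) = (-5 + m)*(-3 + m) (q(m) = (m - 5)*(m - 3) = (-5 + m)*(-3 + m))
q(k)**3 = (15 + (-4)**2 - 8*(-4))**3 = (15 + 16 + 32)**3 = 63**3 = 250047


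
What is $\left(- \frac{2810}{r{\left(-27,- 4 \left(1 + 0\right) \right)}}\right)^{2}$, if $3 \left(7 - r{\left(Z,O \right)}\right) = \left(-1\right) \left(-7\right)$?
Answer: $\frac{17766225}{49} \approx 3.6258 \cdot 10^{5}$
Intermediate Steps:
$r{\left(Z,O \right)} = \frac{14}{3}$ ($r{\left(Z,O \right)} = 7 - \frac{\left(-1\right) \left(-7\right)}{3} = 7 - \frac{7}{3} = \frac{14}{3}$)
$\left(- \frac{2810}{r{\left(-27,- 4 \left(1 + 0\right) \right)}}\right)^{2} = \left(- \frac{2810}{\frac{14}{3}}\right)^{2} = \left(\left(-2810\right) \frac{3}{14}\right)^{2} = \left(- \frac{4215}{7}\right)^{2} = \frac{17766225}{49}$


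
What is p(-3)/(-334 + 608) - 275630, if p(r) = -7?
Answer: -75522627/274 ≈ -2.7563e+5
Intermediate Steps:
p(-3)/(-334 + 608) - 275630 = -7/(-334 + 608) - 275630 = -7/274 - 275630 = -75522627/274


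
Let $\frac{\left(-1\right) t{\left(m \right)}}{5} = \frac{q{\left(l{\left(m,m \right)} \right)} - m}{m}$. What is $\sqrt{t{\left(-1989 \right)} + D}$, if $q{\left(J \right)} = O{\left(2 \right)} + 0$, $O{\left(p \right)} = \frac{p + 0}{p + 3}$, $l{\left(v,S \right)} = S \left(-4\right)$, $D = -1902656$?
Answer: $\frac{i \sqrt{836346396977}}{663} \approx 1379.4 i$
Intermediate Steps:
$l{\left(v,S \right)} = - 4 S$
$O{\left(p \right)} = \frac{p}{3 + p}$
$q{\left(J \right)} = \frac{2}{5}$ ($q{\left(J \right)} = \frac{2}{3 + 2} + 0 = \frac{2}{5} + 0 = \frac{2}{5}$)
$t{\left(m \right)} = - \frac{5 \left(\frac{2}{5} - m\right)}{m}$ ($t{\left(m \right)} = - 5 \frac{\frac{2}{5} - m}{m} = - \frac{5 \left(\frac{2}{5} - m\right)}{m}$)
$\sqrt{t{\left(-1989 \right)} + D} = \sqrt{\left(5 - \frac{2}{-1989}\right) - 1902656} = \sqrt{\left(5 - - \frac{2}{1989}\right) - 1902656} = \sqrt{\left(5 + \frac{2}{1989}\right) - 1902656} = \sqrt{\frac{9947}{1989} - 1902656} = \sqrt{- \frac{3784372837}{1989}} = \frac{i \sqrt{836346396977}}{663}$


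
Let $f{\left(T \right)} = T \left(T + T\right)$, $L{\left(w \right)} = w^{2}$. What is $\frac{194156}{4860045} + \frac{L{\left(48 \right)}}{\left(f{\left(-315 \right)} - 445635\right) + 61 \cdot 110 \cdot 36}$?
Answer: $- \frac{224564804}{607505625} \approx -0.36965$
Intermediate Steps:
$f{\left(T \right)} = 2 T^{2}$ ($f{\left(T \right)} = T 2 T = 2 T^{2}$)
$\frac{194156}{4860045} + \frac{L{\left(48 \right)}}{\left(f{\left(-315 \right)} - 445635\right) + 61 \cdot 110 \cdot 36} = \frac{194156}{4860045} + \frac{48^{2}}{\left(2 \left(-315\right)^{2} - 445635\right) + 61 \cdot 110 \cdot 36} = 194156 \cdot \frac{1}{4860045} + \frac{2304}{\left(2 \cdot 99225 - 445635\right) + 6710 \cdot 36} = \frac{194156}{4860045} + \frac{2304}{\left(198450 - 445635\right) + 241560} = \frac{194156}{4860045} + \frac{2304}{-247185 + 241560} = \frac{194156}{4860045} + \frac{2304}{-5625} = \frac{194156}{4860045} + 2304 \left(- \frac{1}{5625}\right) = \frac{194156}{4860045} - \frac{256}{625} = - \frac{224564804}{607505625}$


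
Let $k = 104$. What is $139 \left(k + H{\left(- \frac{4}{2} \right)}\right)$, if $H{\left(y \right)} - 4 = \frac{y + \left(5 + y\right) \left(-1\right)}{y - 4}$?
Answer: $\frac{90767}{6} \approx 15128.0$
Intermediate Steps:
$H{\left(y \right)} = 4 - \frac{5}{-4 + y}$ ($H{\left(y \right)} = 4 + \frac{y + \left(5 + y\right) \left(-1\right)}{y - 4} = 4 + \frac{y - \left(5 + y\right)}{-4 + y} = 4 - \frac{5}{-4 + y}$)
$139 \left(k + H{\left(- \frac{4}{2} \right)}\right) = 139 \left(104 + \frac{-21 + 4 \left(- \frac{4}{2}\right)}{-4 - \frac{4}{2}}\right) = 139 \left(104 + \frac{-21 + 4 \left(\left(-4\right) \frac{1}{2}\right)}{-4 - 2}\right) = 139 \left(104 + \frac{-21 + 4 \left(-2\right)}{-4 - 2}\right) = 139 \left(104 + \frac{-21 - 8}{-6}\right) = 139 \left(104 - - \frac{29}{6}\right) = 139 \left(104 + \frac{29}{6}\right) = 139 \cdot \frac{653}{6} = \frac{90767}{6}$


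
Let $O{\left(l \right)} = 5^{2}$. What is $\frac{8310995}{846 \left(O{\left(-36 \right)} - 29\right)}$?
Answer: $- \frac{8310995}{3384} \approx -2456.0$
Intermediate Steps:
$O{\left(l \right)} = 25$
$\frac{8310995}{846 \left(O{\left(-36 \right)} - 29\right)} = \frac{8310995}{846 \left(25 - 29\right)} = \frac{8310995}{846 \left(-4\right)} = \frac{8310995}{-3384} = 8310995 \left(- \frac{1}{3384}\right) = - \frac{8310995}{3384}$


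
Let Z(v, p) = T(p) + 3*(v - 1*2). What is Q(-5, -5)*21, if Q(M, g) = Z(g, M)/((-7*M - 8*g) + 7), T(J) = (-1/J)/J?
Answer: -5523/1025 ≈ -5.3883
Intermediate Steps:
T(J) = -1/J²
Z(v, p) = -6 - 1/p² + 3*v (Z(v, p) = -1/p² + 3*(v - 1*2) = -1/p² + 3*(v - 2) = -1/p² + 3*(-2 + v) = -1/p² + (-6 + 3*v) = -6 - 1/p² + 3*v)
Q(M, g) = (-6 - 1/M² + 3*g)/(7 - 8*g - 7*M) (Q(M, g) = (-6 - 1/M² + 3*g)/((-7*M - 8*g) + 7) = (-6 - 1/M² + 3*g)/((-8*g - 7*M) + 7) = (-6 - 1/M² + 3*g)/(7 - 8*g - 7*M))
Q(-5, -5)*21 = ((1 + 3*(-5)²*(2 - 1*(-5)))/((-5)²*(-7 + 7*(-5) + 8*(-5))))*21 = ((1 + 3*25*(2 + 5))/(25*(-7 - 35 - 40)))*21 = ((1/25)*(1 + 3*25*7)/(-82))*21 = ((1/25)*(-1/82)*(1 + 525))*21 = ((1/25)*(-1/82)*526)*21 = -263/1025*21 = -5523/1025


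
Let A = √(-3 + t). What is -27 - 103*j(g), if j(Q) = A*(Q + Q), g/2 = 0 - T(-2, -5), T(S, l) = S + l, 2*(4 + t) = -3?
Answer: -27 - 1442*I*√34 ≈ -27.0 - 8408.2*I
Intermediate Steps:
t = -11/2 (t = -4 + (½)*(-3) = -4 - 3/2 = -11/2 ≈ -5.5000)
A = I*√34/2 (A = √(-3 - 11/2) = √(-17/2) = I*√34/2 ≈ 2.9155*I)
g = 14 (g = 2*(0 - (-2 - 5)) = 2*(0 - 1*(-7)) = 2*(0 + 7) = 2*7 = 14)
j(Q) = I*Q*√34 (j(Q) = (I*√34/2)*(Q + Q) = (I*√34/2)*(2*Q) = I*Q*√34)
-27 - 103*j(g) = -27 - 103*I*14*√34 = -27 - 1442*I*√34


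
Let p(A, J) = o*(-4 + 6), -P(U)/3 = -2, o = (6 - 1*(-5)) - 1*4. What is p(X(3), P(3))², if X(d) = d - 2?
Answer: 196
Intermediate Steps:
o = 7 (o = (6 + 5) - 4 = 11 - 4 = 7)
P(U) = 6 (P(U) = -3*(-2) = 6)
X(d) = -2 + d
p(A, J) = 14 (p(A, J) = 7*(-4 + 6) = 7*2 = 14)
p(X(3), P(3))² = 14² = 196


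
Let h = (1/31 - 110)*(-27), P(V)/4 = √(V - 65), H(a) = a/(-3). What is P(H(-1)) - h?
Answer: -92043/31 + 4*I*√582/3 ≈ -2969.1 + 32.166*I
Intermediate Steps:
H(a) = -a/3 (H(a) = a*(-⅓) = -a/3)
P(V) = 4*√(-65 + V) (P(V) = 4*√(V - 65) = 4*√(-65 + V))
h = 92043/31 (h = (1/31 - 110)*(-27) = -3409/31*(-27) = 92043/31 ≈ 2969.1)
P(H(-1)) - h = 4*√(-65 - ⅓*(-1)) - 1*92043/31 = 4*√(-65 + ⅓) - 92043/31 = 4*√(-194/3) - 92043/31 = 4*(I*√582/3) - 92043/31 = 4*I*√582/3 - 92043/31 = -92043/31 + 4*I*√582/3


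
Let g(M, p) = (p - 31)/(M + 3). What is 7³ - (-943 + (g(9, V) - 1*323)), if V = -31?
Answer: 9685/6 ≈ 1614.2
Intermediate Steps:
g(M, p) = (-31 + p)/(3 + M)
7³ - (-943 + (g(9, V) - 1*323)) = 7³ - (-943 + ((-31 - 31)/(3 + 9) - 1*323)) = 343 - (-943 + (-62/12 - 323)) = 343 - (-943 + ((1/12)*(-62) - 323)) = 343 - (-943 + (-31/6 - 323)) = 343 - (-943 - 1969/6) = 343 - 1*(-7627/6) = 343 + 7627/6 = 9685/6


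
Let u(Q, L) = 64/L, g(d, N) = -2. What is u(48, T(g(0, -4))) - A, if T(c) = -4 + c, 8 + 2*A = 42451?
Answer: -127393/6 ≈ -21232.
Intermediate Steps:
A = 42443/2 (A = -4 + (½)*42451 = -4 + 42451/2 = 42443/2 ≈ 21222.)
u(48, T(g(0, -4))) - A = 64/(-4 - 2) - 1*42443/2 = 64/(-6) - 42443/2 = 64*(-⅙) - 42443/2 = -32/3 - 42443/2 = -127393/6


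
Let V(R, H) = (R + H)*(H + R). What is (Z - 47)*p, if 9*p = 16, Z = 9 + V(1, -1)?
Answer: -608/9 ≈ -67.556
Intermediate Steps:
V(R, H) = (H + R)**2 (V(R, H) = (H + R)*(H + R) = (H + R)**2)
Z = 9 (Z = 9 + (-1 + 1)**2 = 9 + 0**2 = 9 + 0 = 9)
p = 16/9 (p = (1/9)*16 = 16/9 ≈ 1.7778)
(Z - 47)*p = (9 - 47)*(16/9) = -38*16/9 = -608/9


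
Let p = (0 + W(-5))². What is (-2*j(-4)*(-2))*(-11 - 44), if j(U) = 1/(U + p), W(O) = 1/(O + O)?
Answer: 22000/399 ≈ 55.138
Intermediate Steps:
W(O) = 1/(2*O)
p = 1/100 (p = (0 + (½)/(-5))² = (0 + (½)*(-⅕))² = (0 - ⅒)² = (-⅒)² = 1/100 ≈ 0.010000)
j(U) = 1/(1/100 + U) (j(U) = 1/(U + 1/100) = 1/(1/100 + U))
(-2*j(-4)*(-2))*(-11 - 44) = (-200/(1 + 100*(-4))*(-2))*(-11 - 44) = (-200/(1 - 400)*(-2))*(-55) = (-200/(-399)*(-2))*(-55) = (-200*(-1)/399*(-2))*(-55) = (-2*(-100/399)*(-2))*(-55) = ((200/399)*(-2))*(-55) = -400/399*(-55) = 22000/399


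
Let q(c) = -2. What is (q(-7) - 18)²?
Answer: 400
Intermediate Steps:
(q(-7) - 18)² = (-2 - 18)² = (-20)² = 400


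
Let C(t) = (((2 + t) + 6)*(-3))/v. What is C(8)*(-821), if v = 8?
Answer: 4926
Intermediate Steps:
C(t) = -3 - 3*t/8 (C(t) = (((2 + t) + 6)*(-3))/8 = ((8 + t)*(-3))*(⅛) = (-24 - 3*t)*(⅛) = -3 - 3*t/8)
C(8)*(-821) = (-3 - 3/8*8)*(-821) = (-3 - 3)*(-821) = -6*(-821) = 4926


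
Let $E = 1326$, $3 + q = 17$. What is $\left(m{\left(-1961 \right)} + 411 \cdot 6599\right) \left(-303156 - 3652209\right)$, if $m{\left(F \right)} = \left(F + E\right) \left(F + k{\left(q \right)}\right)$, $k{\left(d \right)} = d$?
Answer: $-15617893184910$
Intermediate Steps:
$q = 14$ ($q = -3 + 17 = 14$)
$m{\left(F \right)} = \left(14 + F\right) \left(1326 + F\right)$ ($m{\left(F \right)} = \left(F + 1326\right) \left(F + 14\right) = \left(1326 + F\right) \left(14 + F\right) = \left(14 + F\right) \left(1326 + F\right)$)
$\left(m{\left(-1961 \right)} + 411 \cdot 6599\right) \left(-303156 - 3652209\right) = \left(\left(18564 + \left(-1961\right)^{2} + 1340 \left(-1961\right)\right) + 411 \cdot 6599\right) \left(-303156 - 3652209\right) = \left(\left(18564 + 3845521 - 2627740\right) + 2712189\right) \left(-3955365\right) = \left(1236345 + 2712189\right) \left(-3955365\right) = 3948534 \left(-3955365\right) = -15617893184910$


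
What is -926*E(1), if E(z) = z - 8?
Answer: 6482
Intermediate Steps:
E(z) = -8 + z
-926*E(1) = -926*(-8 + 1) = -926*(-7) = 6482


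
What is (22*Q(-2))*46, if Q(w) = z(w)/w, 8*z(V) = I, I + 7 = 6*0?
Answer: 1771/4 ≈ 442.75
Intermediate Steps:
I = -7 (I = -7 + 6*0 = -7 + 0 = -7)
z(V) = -7/8 (z(V) = (⅛)*(-7) = -7/8)
Q(w) = -7/(8*w)
(22*Q(-2))*46 = (22*(-7/8/(-2)))*46 = (22*(-7/8*(-½)))*46 = (22*(7/16))*46 = (77/8)*46 = 1771/4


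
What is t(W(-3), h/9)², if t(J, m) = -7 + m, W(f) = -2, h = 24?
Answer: 169/9 ≈ 18.778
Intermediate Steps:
t(W(-3), h/9)² = (-7 + 24/9)² = (-7 + 24*(⅑))² = (-7 + 8/3)² = (-13/3)² = 169/9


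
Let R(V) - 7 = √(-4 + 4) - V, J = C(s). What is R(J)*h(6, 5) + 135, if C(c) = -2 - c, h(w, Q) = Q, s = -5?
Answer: 155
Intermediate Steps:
J = 3 (J = -2 - 1*(-5) = -2 + 5 = 3)
R(V) = 7 - V (R(V) = 7 + (√(-4 + 4) - V) = 7 + (√0 - V) = 7 + (0 - V) = 7 - V)
R(J)*h(6, 5) + 135 = (7 - 1*3)*5 + 135 = (7 - 3)*5 + 135 = 4*5 + 135 = 20 + 135 = 155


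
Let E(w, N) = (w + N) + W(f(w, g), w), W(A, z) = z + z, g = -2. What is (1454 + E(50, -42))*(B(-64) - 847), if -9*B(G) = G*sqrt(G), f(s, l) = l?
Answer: -1323014 + 799744*I/9 ≈ -1.323e+6 + 88861.0*I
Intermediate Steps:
W(A, z) = 2*z
B(G) = -G**(3/2)/9 (B(G) = -G*sqrt(G)/9 = -G**(3/2)/9)
E(w, N) = N + 3*w (E(w, N) = (w + N) + 2*w = (N + w) + 2*w = N + 3*w)
(1454 + E(50, -42))*(B(-64) - 847) = (1454 + (-42 + 3*50))*(-(-512)*I/9 - 847) = (1454 + (-42 + 150))*(-(-512)*I/9 - 847) = (1454 + 108)*(512*I/9 - 847) = 1562*(-847 + 512*I/9) = -1323014 + 799744*I/9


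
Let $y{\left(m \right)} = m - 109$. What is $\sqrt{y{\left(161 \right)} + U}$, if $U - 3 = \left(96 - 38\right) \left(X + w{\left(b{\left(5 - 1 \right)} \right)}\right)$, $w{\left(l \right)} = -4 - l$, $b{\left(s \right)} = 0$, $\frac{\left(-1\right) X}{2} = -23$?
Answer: $\sqrt{2491} \approx 49.91$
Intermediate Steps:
$X = 46$ ($X = \left(-2\right) \left(-23\right) = 46$)
$y{\left(m \right)} = -109 + m$ ($y{\left(m \right)} = m - 109 = -109 + m$)
$U = 2439$ ($U = 3 + \left(96 - 38\right) \left(46 - 4\right) = 3 + 58 \left(46 + \left(-4 + 0\right)\right) = 3 + 58 \left(46 - 4\right) = 3 + 58 \cdot 42 = 3 + 2436 = 2439$)
$\sqrt{y{\left(161 \right)} + U} = \sqrt{\left(-109 + 161\right) + 2439} = \sqrt{52 + 2439} = \sqrt{2491}$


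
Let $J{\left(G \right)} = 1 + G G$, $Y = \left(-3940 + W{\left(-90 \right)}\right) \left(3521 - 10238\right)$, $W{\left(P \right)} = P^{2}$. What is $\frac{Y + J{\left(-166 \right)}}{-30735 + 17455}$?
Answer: $\frac{27915163}{13280} \approx 2102.0$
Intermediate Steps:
$Y = -27942720$ ($Y = \left(-3940 + \left(-90\right)^{2}\right) \left(3521 - 10238\right) = \left(-3940 + 8100\right) \left(-6717\right) = 4160 \left(-6717\right) = -27942720$)
$J{\left(G \right)} = 1 + G^{2}$
$\frac{Y + J{\left(-166 \right)}}{-30735 + 17455} = \frac{-27942720 + \left(1 + \left(-166\right)^{2}\right)}{-30735 + 17455} = \frac{-27942720 + \left(1 + 27556\right)}{-13280} = \left(-27942720 + 27557\right) \left(- \frac{1}{13280}\right) = \left(-27915163\right) \left(- \frac{1}{13280}\right) = \frac{27915163}{13280}$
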